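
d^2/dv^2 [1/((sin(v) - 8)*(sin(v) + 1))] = (-4*sin(v)^3 + 25*sin(v)^2 - 100*sin(v) + 114)/((sin(v) - 8)^3*(sin(v) + 1)^2)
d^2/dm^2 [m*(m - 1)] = 2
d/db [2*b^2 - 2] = 4*b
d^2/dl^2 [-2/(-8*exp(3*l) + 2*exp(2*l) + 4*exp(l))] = 2*((-18*exp(2*l) + 2*exp(l) + 1)*(-4*exp(2*l) + exp(l) + 2) - 4*(-6*exp(2*l) + exp(l) + 1)^2)*exp(-l)/(-4*exp(2*l) + exp(l) + 2)^3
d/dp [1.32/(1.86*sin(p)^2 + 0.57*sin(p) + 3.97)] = -(4.9104*sin(p) + 0.7524)*cos(p)/(1.86*sin(p)^2 + 0.57*sin(p) + 3.97)^2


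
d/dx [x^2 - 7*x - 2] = 2*x - 7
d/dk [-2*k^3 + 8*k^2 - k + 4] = -6*k^2 + 16*k - 1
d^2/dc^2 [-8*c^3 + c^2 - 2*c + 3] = 2 - 48*c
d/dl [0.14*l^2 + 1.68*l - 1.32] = 0.28*l + 1.68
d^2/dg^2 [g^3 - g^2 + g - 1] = 6*g - 2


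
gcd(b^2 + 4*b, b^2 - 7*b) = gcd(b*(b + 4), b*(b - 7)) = b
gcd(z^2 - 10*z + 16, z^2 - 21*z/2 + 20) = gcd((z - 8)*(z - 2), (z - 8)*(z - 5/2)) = z - 8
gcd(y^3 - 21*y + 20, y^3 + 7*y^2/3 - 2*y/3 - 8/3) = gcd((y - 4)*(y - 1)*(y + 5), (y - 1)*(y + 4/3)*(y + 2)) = y - 1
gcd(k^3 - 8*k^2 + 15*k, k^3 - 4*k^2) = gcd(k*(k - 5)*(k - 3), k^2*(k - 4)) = k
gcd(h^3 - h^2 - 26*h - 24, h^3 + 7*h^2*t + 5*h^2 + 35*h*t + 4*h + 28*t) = h^2 + 5*h + 4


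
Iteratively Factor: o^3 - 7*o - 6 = (o + 2)*(o^2 - 2*o - 3) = (o + 1)*(o + 2)*(o - 3)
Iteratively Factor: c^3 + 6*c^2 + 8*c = (c + 4)*(c^2 + 2*c) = c*(c + 4)*(c + 2)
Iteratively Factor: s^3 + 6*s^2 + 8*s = (s + 4)*(s^2 + 2*s) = (s + 2)*(s + 4)*(s)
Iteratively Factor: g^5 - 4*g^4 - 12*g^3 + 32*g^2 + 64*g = (g + 2)*(g^4 - 6*g^3 + 32*g) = (g - 4)*(g + 2)*(g^3 - 2*g^2 - 8*g) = (g - 4)^2*(g + 2)*(g^2 + 2*g) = g*(g - 4)^2*(g + 2)*(g + 2)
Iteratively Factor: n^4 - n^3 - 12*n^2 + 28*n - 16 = (n + 4)*(n^3 - 5*n^2 + 8*n - 4) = (n - 1)*(n + 4)*(n^2 - 4*n + 4) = (n - 2)*(n - 1)*(n + 4)*(n - 2)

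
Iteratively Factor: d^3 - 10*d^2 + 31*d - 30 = (d - 5)*(d^2 - 5*d + 6) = (d - 5)*(d - 3)*(d - 2)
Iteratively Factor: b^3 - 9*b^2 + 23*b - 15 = (b - 5)*(b^2 - 4*b + 3) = (b - 5)*(b - 1)*(b - 3)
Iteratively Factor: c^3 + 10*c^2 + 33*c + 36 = (c + 3)*(c^2 + 7*c + 12) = (c + 3)^2*(c + 4)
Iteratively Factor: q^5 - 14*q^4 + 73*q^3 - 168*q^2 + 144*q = (q - 4)*(q^4 - 10*q^3 + 33*q^2 - 36*q) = q*(q - 4)*(q^3 - 10*q^2 + 33*q - 36) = q*(q - 4)*(q - 3)*(q^2 - 7*q + 12) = q*(q - 4)*(q - 3)^2*(q - 4)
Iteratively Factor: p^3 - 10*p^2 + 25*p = (p - 5)*(p^2 - 5*p) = p*(p - 5)*(p - 5)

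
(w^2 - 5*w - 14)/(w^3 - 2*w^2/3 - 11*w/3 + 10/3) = 3*(w - 7)/(3*w^2 - 8*w + 5)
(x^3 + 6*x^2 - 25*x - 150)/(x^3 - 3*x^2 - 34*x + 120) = (x + 5)/(x - 4)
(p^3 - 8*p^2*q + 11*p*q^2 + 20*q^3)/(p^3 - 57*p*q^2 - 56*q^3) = (p^2 - 9*p*q + 20*q^2)/(p^2 - p*q - 56*q^2)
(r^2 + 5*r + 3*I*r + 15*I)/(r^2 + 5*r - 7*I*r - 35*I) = (r + 3*I)/(r - 7*I)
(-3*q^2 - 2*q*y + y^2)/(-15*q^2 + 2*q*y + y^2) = (q + y)/(5*q + y)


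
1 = 1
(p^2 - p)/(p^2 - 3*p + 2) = p/(p - 2)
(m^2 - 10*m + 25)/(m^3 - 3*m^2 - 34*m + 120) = (m - 5)/(m^2 + 2*m - 24)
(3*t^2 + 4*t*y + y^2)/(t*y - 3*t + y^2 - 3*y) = (3*t + y)/(y - 3)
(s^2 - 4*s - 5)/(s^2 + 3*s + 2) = (s - 5)/(s + 2)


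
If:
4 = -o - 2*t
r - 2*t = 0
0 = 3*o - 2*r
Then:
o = -8/5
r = -12/5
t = -6/5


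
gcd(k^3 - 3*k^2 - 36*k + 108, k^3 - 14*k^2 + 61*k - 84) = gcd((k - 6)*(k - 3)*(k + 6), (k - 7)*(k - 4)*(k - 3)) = k - 3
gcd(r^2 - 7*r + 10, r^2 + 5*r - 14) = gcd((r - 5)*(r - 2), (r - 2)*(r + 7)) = r - 2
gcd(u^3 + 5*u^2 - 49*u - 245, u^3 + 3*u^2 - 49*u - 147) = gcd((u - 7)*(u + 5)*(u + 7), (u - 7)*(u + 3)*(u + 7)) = u^2 - 49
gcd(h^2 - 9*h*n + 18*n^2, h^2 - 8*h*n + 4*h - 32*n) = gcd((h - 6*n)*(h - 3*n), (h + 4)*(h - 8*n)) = 1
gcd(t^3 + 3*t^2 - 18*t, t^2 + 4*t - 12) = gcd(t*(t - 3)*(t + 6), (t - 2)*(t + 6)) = t + 6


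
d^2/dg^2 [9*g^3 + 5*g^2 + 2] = 54*g + 10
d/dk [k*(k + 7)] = 2*k + 7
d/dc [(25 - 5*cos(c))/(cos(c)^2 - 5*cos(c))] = -5*sin(c)/cos(c)^2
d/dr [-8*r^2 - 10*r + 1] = -16*r - 10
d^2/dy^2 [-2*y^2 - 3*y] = -4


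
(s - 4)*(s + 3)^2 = s^3 + 2*s^2 - 15*s - 36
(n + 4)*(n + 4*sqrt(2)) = n^2 + 4*n + 4*sqrt(2)*n + 16*sqrt(2)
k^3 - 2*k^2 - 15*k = k*(k - 5)*(k + 3)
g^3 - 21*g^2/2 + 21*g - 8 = (g - 8)*(g - 2)*(g - 1/2)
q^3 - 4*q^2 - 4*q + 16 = (q - 4)*(q - 2)*(q + 2)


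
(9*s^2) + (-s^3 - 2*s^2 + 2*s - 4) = -s^3 + 7*s^2 + 2*s - 4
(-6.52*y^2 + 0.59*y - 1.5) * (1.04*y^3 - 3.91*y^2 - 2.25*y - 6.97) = -6.7808*y^5 + 26.1068*y^4 + 10.8031*y^3 + 49.9819*y^2 - 0.737299999999999*y + 10.455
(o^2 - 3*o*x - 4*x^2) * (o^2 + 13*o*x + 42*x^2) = o^4 + 10*o^3*x - o^2*x^2 - 178*o*x^3 - 168*x^4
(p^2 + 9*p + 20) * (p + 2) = p^3 + 11*p^2 + 38*p + 40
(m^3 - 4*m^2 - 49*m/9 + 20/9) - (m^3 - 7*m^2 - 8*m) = 3*m^2 + 23*m/9 + 20/9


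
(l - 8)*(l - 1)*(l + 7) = l^3 - 2*l^2 - 55*l + 56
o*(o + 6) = o^2 + 6*o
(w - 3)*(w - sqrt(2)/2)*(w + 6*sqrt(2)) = w^3 - 3*w^2 + 11*sqrt(2)*w^2/2 - 33*sqrt(2)*w/2 - 6*w + 18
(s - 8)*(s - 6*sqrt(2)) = s^2 - 6*sqrt(2)*s - 8*s + 48*sqrt(2)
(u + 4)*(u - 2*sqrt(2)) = u^2 - 2*sqrt(2)*u + 4*u - 8*sqrt(2)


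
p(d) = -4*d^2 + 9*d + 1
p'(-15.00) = 129.00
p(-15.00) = -1034.00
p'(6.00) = -39.00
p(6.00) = -89.00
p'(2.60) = -11.80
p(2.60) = -2.64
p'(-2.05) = 25.40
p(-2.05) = -34.26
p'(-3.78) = 39.24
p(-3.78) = -90.17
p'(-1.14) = 18.12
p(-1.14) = -14.46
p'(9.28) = -65.24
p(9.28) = -259.95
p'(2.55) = -11.40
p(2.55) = -2.06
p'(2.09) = -7.72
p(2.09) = 2.34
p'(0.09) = 8.28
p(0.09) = 1.78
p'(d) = 9 - 8*d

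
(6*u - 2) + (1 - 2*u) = 4*u - 1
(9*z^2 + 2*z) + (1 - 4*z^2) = 5*z^2 + 2*z + 1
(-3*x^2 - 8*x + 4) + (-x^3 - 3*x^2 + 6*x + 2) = -x^3 - 6*x^2 - 2*x + 6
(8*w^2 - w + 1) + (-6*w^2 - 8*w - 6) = 2*w^2 - 9*w - 5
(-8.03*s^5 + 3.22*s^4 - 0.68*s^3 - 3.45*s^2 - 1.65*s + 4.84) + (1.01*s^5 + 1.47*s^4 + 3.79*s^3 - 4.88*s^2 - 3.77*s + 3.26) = -7.02*s^5 + 4.69*s^4 + 3.11*s^3 - 8.33*s^2 - 5.42*s + 8.1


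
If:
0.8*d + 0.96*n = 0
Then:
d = -1.2*n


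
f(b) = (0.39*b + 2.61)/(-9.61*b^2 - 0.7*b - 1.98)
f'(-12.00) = -0.00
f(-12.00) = 0.00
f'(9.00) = 0.00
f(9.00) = -0.01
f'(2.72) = 0.03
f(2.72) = -0.05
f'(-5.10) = -0.00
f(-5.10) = -0.00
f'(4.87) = 0.01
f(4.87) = -0.02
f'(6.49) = 0.00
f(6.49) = -0.01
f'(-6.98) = -0.00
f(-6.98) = 0.00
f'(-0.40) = -1.76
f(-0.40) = -0.76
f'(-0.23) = -1.90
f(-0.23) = -1.08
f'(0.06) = 0.96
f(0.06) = -1.28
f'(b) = (0.39*b + 2.61)*(19.22*b + 0.7)/(-9.61*b^2 - 0.7*b - 1.98)^2 + 0.39/(-9.61*b^2 - 0.7*b - 1.98) = (3.7479*b^2 + 50.1642*b + 1.0548)/(92.3521*b^4 + 13.454*b^3 + 38.5456*b^2 + 2.772*b + 3.9204)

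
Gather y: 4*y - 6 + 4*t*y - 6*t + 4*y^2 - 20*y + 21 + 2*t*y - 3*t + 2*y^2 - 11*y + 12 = -9*t + 6*y^2 + y*(6*t - 27) + 27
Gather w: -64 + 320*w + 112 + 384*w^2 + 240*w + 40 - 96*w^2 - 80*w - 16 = 288*w^2 + 480*w + 72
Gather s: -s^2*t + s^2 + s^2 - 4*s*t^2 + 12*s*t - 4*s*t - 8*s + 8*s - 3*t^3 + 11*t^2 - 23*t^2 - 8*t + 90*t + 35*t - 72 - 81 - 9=s^2*(2 - t) + s*(-4*t^2 + 8*t) - 3*t^3 - 12*t^2 + 117*t - 162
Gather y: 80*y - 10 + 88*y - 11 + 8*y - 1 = 176*y - 22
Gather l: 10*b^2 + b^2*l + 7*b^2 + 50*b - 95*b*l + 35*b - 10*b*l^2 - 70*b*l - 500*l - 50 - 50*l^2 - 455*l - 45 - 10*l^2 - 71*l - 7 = 17*b^2 + 85*b + l^2*(-10*b - 60) + l*(b^2 - 165*b - 1026) - 102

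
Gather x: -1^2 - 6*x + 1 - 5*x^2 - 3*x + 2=-5*x^2 - 9*x + 2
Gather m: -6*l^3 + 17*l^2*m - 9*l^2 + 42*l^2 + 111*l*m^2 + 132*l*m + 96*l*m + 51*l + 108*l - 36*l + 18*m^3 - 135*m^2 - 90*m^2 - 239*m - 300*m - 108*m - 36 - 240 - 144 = -6*l^3 + 33*l^2 + 123*l + 18*m^3 + m^2*(111*l - 225) + m*(17*l^2 + 228*l - 647) - 420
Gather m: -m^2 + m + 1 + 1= -m^2 + m + 2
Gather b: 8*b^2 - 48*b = 8*b^2 - 48*b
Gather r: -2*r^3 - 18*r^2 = -2*r^3 - 18*r^2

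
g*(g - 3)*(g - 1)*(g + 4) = g^4 - 13*g^2 + 12*g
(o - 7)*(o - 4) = o^2 - 11*o + 28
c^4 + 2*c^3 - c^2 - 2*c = c*(c - 1)*(c + 1)*(c + 2)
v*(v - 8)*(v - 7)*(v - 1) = v^4 - 16*v^3 + 71*v^2 - 56*v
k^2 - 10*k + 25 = (k - 5)^2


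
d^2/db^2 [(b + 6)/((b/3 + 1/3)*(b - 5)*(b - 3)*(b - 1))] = 12*(3*b^7 - 2*b^6 - 243*b^5 + 1350*b^4 - 2435*b^3 + 1098*b^2 + 243*b + 882)/(b^12 - 24*b^11 + 234*b^10 - 1160*b^9 + 2847*b^8 - 1776*b^7 - 6580*b^6 + 12528*b^5 + 303*b^4 - 14968*b^3 + 6570*b^2 + 5400*b - 3375)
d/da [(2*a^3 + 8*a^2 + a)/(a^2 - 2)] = (2*a^4 - 13*a^2 - 32*a - 2)/(a^4 - 4*a^2 + 4)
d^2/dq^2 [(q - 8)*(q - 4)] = 2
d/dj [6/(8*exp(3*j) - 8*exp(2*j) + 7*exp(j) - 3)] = (-144*exp(2*j) + 96*exp(j) - 42)*exp(j)/(8*exp(3*j) - 8*exp(2*j) + 7*exp(j) - 3)^2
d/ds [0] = 0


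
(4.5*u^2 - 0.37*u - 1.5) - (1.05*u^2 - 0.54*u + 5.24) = 3.45*u^2 + 0.17*u - 6.74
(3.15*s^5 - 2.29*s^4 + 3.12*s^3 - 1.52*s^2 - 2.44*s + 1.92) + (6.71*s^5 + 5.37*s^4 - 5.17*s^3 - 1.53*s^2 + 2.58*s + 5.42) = 9.86*s^5 + 3.08*s^4 - 2.05*s^3 - 3.05*s^2 + 0.14*s + 7.34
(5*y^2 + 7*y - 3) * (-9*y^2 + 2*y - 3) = -45*y^4 - 53*y^3 + 26*y^2 - 27*y + 9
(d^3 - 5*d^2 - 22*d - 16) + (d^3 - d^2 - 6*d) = 2*d^3 - 6*d^2 - 28*d - 16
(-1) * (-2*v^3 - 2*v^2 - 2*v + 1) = 2*v^3 + 2*v^2 + 2*v - 1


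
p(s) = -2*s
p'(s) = -2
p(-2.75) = 5.50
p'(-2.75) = -2.00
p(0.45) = -0.90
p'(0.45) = -2.00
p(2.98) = -5.96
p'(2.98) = -2.00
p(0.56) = -1.12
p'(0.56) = -2.00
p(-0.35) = 0.70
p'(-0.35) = -2.00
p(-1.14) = 2.28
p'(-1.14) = -2.00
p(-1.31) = 2.62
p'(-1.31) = -2.00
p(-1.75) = 3.50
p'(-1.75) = -2.00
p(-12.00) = 24.00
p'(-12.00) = -2.00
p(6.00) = -12.00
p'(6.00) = -2.00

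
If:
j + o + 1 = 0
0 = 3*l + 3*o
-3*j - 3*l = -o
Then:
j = -4/7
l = 3/7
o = -3/7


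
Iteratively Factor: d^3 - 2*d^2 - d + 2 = (d + 1)*(d^2 - 3*d + 2) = (d - 2)*(d + 1)*(d - 1)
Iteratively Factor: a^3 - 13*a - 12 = (a + 3)*(a^2 - 3*a - 4) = (a - 4)*(a + 3)*(a + 1)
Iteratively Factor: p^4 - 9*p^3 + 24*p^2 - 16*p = (p)*(p^3 - 9*p^2 + 24*p - 16) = p*(p - 4)*(p^2 - 5*p + 4) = p*(p - 4)*(p - 1)*(p - 4)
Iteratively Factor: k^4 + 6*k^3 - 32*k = (k + 4)*(k^3 + 2*k^2 - 8*k) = k*(k + 4)*(k^2 + 2*k - 8) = k*(k - 2)*(k + 4)*(k + 4)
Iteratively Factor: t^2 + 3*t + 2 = (t + 2)*(t + 1)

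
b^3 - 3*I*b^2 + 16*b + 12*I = (b - 6*I)*(b + I)*(b + 2*I)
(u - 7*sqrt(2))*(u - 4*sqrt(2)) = u^2 - 11*sqrt(2)*u + 56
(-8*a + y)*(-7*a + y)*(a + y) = 56*a^3 + 41*a^2*y - 14*a*y^2 + y^3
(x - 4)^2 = x^2 - 8*x + 16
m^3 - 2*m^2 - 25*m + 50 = (m - 5)*(m - 2)*(m + 5)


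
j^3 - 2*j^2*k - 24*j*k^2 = j*(j - 6*k)*(j + 4*k)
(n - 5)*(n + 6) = n^2 + n - 30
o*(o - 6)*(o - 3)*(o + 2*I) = o^4 - 9*o^3 + 2*I*o^3 + 18*o^2 - 18*I*o^2 + 36*I*o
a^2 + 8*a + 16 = (a + 4)^2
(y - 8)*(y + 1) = y^2 - 7*y - 8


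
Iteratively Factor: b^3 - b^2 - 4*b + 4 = (b - 2)*(b^2 + b - 2) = (b - 2)*(b - 1)*(b + 2)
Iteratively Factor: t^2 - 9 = (t + 3)*(t - 3)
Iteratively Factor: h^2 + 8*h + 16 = (h + 4)*(h + 4)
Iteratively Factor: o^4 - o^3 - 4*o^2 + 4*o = (o - 2)*(o^3 + o^2 - 2*o) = (o - 2)*(o - 1)*(o^2 + 2*o) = (o - 2)*(o - 1)*(o + 2)*(o)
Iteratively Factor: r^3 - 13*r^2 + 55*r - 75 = (r - 3)*(r^2 - 10*r + 25) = (r - 5)*(r - 3)*(r - 5)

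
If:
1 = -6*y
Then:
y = -1/6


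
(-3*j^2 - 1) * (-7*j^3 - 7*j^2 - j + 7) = 21*j^5 + 21*j^4 + 10*j^3 - 14*j^2 + j - 7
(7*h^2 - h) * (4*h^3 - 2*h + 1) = 28*h^5 - 4*h^4 - 14*h^3 + 9*h^2 - h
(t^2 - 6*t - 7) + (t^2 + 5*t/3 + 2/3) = 2*t^2 - 13*t/3 - 19/3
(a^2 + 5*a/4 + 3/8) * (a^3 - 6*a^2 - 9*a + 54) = a^5 - 19*a^4/4 - 129*a^3/8 + 81*a^2/2 + 513*a/8 + 81/4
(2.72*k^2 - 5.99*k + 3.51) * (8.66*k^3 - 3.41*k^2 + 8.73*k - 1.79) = 23.5552*k^5 - 61.1486*k^4 + 74.5681*k^3 - 69.1306*k^2 + 41.3644*k - 6.2829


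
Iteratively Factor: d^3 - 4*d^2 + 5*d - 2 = (d - 1)*(d^2 - 3*d + 2) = (d - 2)*(d - 1)*(d - 1)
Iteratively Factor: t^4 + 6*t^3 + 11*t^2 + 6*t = (t + 1)*(t^3 + 5*t^2 + 6*t) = (t + 1)*(t + 3)*(t^2 + 2*t) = t*(t + 1)*(t + 3)*(t + 2)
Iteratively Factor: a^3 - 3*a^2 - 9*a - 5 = (a + 1)*(a^2 - 4*a - 5) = (a + 1)^2*(a - 5)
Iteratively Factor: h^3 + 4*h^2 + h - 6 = (h - 1)*(h^2 + 5*h + 6) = (h - 1)*(h + 2)*(h + 3)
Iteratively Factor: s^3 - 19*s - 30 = (s - 5)*(s^2 + 5*s + 6) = (s - 5)*(s + 3)*(s + 2)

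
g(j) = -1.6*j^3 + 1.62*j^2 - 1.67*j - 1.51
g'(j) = -4.8*j^2 + 3.24*j - 1.67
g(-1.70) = 13.87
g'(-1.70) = -21.05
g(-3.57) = 97.90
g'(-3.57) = -74.41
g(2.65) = -24.33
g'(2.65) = -26.79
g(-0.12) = -1.28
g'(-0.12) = -2.13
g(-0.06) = -1.40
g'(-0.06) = -1.88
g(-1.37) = 7.93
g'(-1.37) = -15.12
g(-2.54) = 39.40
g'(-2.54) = -40.87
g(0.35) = -1.96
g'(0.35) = -1.12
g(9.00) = -1051.72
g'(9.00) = -361.31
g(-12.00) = 3016.61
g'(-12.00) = -731.75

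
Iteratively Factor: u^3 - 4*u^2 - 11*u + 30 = (u - 2)*(u^2 - 2*u - 15) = (u - 2)*(u + 3)*(u - 5)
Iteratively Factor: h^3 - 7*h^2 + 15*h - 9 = (h - 3)*(h^2 - 4*h + 3) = (h - 3)*(h - 1)*(h - 3)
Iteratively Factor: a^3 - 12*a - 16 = (a + 2)*(a^2 - 2*a - 8) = (a - 4)*(a + 2)*(a + 2)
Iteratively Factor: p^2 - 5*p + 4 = (p - 4)*(p - 1)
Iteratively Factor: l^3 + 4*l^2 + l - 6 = (l + 3)*(l^2 + l - 2) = (l - 1)*(l + 3)*(l + 2)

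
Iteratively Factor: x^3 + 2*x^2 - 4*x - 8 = (x - 2)*(x^2 + 4*x + 4) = (x - 2)*(x + 2)*(x + 2)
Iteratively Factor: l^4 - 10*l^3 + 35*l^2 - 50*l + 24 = (l - 3)*(l^3 - 7*l^2 + 14*l - 8) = (l - 3)*(l - 2)*(l^2 - 5*l + 4) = (l - 4)*(l - 3)*(l - 2)*(l - 1)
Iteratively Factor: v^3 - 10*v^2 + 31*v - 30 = (v - 3)*(v^2 - 7*v + 10) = (v - 3)*(v - 2)*(v - 5)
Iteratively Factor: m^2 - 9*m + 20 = (m - 5)*(m - 4)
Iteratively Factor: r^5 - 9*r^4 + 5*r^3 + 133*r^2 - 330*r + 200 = (r - 5)*(r^4 - 4*r^3 - 15*r^2 + 58*r - 40) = (r - 5)^2*(r^3 + r^2 - 10*r + 8) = (r - 5)^2*(r - 2)*(r^2 + 3*r - 4) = (r - 5)^2*(r - 2)*(r - 1)*(r + 4)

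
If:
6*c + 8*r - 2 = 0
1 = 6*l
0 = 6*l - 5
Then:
No Solution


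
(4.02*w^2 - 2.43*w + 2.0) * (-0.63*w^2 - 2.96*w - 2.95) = -2.5326*w^4 - 10.3683*w^3 - 5.9262*w^2 + 1.2485*w - 5.9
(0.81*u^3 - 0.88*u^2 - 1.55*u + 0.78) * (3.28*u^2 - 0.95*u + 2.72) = 2.6568*u^5 - 3.6559*u^4 - 2.0448*u^3 + 1.6373*u^2 - 4.957*u + 2.1216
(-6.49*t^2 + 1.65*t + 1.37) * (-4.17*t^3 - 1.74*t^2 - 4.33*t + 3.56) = 27.0633*t^5 + 4.4121*t^4 + 19.5178*t^3 - 32.6327*t^2 - 0.0581000000000005*t + 4.8772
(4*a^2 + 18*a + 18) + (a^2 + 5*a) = 5*a^2 + 23*a + 18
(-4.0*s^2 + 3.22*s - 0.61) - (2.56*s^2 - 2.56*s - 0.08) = -6.56*s^2 + 5.78*s - 0.53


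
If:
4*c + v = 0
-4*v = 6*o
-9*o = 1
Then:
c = -1/24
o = -1/9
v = 1/6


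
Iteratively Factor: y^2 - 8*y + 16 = (y - 4)*(y - 4)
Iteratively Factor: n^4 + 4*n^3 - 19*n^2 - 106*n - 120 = (n - 5)*(n^3 + 9*n^2 + 26*n + 24) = (n - 5)*(n + 2)*(n^2 + 7*n + 12) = (n - 5)*(n + 2)*(n + 3)*(n + 4)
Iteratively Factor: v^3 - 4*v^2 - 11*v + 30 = (v - 2)*(v^2 - 2*v - 15) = (v - 2)*(v + 3)*(v - 5)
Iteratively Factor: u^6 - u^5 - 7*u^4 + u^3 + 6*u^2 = (u + 2)*(u^5 - 3*u^4 - u^3 + 3*u^2) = (u - 1)*(u + 2)*(u^4 - 2*u^3 - 3*u^2) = (u - 1)*(u + 1)*(u + 2)*(u^3 - 3*u^2) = u*(u - 1)*(u + 1)*(u + 2)*(u^2 - 3*u) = u^2*(u - 1)*(u + 1)*(u + 2)*(u - 3)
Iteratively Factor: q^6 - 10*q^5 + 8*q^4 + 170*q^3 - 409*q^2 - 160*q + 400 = (q - 4)*(q^5 - 6*q^4 - 16*q^3 + 106*q^2 + 15*q - 100) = (q - 5)*(q - 4)*(q^4 - q^3 - 21*q^2 + q + 20) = (q - 5)*(q - 4)*(q + 1)*(q^3 - 2*q^2 - 19*q + 20) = (q - 5)^2*(q - 4)*(q + 1)*(q^2 + 3*q - 4) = (q - 5)^2*(q - 4)*(q + 1)*(q + 4)*(q - 1)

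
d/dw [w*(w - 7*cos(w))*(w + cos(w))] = 6*w^2*sin(w) + 3*w^2 + 7*w*sin(2*w) - 12*w*cos(w) - 7*cos(w)^2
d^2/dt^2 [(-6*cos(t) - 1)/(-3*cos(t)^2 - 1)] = (108*sin(t)^4*cos(t) + 36*sin(t)^4 - 6*sin(t)^2 - 54*cos(t)^5 + 6*cos(t) - 24)/(3*sin(t)^2 - 4)^3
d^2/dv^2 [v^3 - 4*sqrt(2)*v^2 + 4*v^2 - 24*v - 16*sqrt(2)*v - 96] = 6*v - 8*sqrt(2) + 8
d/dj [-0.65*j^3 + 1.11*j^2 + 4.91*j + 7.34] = -1.95*j^2 + 2.22*j + 4.91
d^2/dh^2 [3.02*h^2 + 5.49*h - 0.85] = 6.04000000000000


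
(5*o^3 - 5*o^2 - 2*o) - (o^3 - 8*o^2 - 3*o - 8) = 4*o^3 + 3*o^2 + o + 8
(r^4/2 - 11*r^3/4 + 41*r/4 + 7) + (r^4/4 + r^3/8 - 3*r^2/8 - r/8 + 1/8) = 3*r^4/4 - 21*r^3/8 - 3*r^2/8 + 81*r/8 + 57/8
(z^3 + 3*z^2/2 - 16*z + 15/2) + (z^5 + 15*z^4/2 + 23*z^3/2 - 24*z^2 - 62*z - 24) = z^5 + 15*z^4/2 + 25*z^3/2 - 45*z^2/2 - 78*z - 33/2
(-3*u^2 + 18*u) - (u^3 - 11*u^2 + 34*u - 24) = -u^3 + 8*u^2 - 16*u + 24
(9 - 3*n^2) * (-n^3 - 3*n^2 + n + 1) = 3*n^5 + 9*n^4 - 12*n^3 - 30*n^2 + 9*n + 9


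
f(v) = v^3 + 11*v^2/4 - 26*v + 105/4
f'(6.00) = 115.00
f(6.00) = 185.25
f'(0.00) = -26.00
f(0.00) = 26.25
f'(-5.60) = 37.28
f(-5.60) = 82.47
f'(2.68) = 10.29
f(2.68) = -4.43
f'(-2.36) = -22.27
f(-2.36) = 89.78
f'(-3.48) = -8.81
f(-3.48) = 107.89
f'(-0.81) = -28.49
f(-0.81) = 48.58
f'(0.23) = -24.58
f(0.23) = 20.43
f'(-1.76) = -26.39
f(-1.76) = 75.08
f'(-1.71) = -26.63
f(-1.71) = 73.75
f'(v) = 3*v^2 + 11*v/2 - 26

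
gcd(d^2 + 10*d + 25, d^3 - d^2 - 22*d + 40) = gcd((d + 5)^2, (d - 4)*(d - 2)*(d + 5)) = d + 5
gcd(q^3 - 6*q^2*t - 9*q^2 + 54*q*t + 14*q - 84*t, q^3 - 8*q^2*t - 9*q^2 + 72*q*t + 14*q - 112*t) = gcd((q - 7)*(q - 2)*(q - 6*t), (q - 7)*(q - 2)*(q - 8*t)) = q^2 - 9*q + 14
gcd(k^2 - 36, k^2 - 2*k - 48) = k + 6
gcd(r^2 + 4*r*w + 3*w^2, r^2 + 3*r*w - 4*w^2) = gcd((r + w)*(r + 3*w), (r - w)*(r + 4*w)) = 1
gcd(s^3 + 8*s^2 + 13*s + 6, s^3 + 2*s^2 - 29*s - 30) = s^2 + 7*s + 6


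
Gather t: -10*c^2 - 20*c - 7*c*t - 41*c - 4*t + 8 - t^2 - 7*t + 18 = -10*c^2 - 61*c - t^2 + t*(-7*c - 11) + 26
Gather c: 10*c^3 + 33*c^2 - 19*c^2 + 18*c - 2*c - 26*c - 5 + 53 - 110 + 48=10*c^3 + 14*c^2 - 10*c - 14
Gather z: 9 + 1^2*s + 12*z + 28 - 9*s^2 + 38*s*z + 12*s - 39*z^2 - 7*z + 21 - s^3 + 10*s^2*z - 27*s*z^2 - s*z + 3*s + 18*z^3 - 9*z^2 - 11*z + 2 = -s^3 - 9*s^2 + 16*s + 18*z^3 + z^2*(-27*s - 48) + z*(10*s^2 + 37*s - 6) + 60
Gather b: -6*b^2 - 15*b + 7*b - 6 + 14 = -6*b^2 - 8*b + 8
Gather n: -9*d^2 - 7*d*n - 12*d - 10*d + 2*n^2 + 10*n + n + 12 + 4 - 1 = -9*d^2 - 22*d + 2*n^2 + n*(11 - 7*d) + 15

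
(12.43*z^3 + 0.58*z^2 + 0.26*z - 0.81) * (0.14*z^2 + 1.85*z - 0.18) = 1.7402*z^5 + 23.0767*z^4 - 1.128*z^3 + 0.2632*z^2 - 1.5453*z + 0.1458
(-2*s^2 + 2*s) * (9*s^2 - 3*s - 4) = -18*s^4 + 24*s^3 + 2*s^2 - 8*s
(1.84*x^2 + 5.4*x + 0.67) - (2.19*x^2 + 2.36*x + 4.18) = -0.35*x^2 + 3.04*x - 3.51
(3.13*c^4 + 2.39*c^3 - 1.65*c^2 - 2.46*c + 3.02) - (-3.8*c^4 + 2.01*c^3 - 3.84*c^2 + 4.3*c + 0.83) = 6.93*c^4 + 0.38*c^3 + 2.19*c^2 - 6.76*c + 2.19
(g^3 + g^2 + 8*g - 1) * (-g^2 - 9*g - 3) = -g^5 - 10*g^4 - 20*g^3 - 74*g^2 - 15*g + 3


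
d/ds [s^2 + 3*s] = 2*s + 3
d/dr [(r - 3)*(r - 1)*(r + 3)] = 3*r^2 - 2*r - 9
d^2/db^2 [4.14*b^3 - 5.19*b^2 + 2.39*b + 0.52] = 24.84*b - 10.38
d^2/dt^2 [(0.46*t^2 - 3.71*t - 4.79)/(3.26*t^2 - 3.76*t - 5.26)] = (-67.5798000000001*t^3 - 258.109848*t^2 - 29.422152*t - 127.508232)/(34.645976*t^6 - 119.879328*t^5 - 29.4378*t^4 + 333.69248*t^3 + 47.4978*t^2 - 312.090528*t - 145.531576)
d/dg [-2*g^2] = -4*g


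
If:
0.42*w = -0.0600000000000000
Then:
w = -0.14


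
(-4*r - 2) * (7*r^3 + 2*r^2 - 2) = -28*r^4 - 22*r^3 - 4*r^2 + 8*r + 4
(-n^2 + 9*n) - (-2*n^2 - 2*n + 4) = n^2 + 11*n - 4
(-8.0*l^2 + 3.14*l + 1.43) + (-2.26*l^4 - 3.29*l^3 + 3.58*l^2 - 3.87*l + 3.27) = -2.26*l^4 - 3.29*l^3 - 4.42*l^2 - 0.73*l + 4.7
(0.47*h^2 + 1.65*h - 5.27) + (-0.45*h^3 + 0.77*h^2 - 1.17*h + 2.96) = -0.45*h^3 + 1.24*h^2 + 0.48*h - 2.31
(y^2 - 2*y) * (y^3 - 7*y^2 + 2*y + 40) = y^5 - 9*y^4 + 16*y^3 + 36*y^2 - 80*y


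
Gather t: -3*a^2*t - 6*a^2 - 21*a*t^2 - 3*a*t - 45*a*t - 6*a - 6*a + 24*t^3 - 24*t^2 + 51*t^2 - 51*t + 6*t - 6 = -6*a^2 - 12*a + 24*t^3 + t^2*(27 - 21*a) + t*(-3*a^2 - 48*a - 45) - 6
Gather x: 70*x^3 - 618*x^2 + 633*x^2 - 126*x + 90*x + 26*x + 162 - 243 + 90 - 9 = 70*x^3 + 15*x^2 - 10*x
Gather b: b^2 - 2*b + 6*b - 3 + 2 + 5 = b^2 + 4*b + 4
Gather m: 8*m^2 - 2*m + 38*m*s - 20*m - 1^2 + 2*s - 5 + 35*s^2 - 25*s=8*m^2 + m*(38*s - 22) + 35*s^2 - 23*s - 6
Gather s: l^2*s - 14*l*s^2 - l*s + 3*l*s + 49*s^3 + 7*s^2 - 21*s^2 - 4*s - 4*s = 49*s^3 + s^2*(-14*l - 14) + s*(l^2 + 2*l - 8)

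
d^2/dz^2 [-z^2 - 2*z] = -2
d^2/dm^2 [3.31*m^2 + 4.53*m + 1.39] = 6.62000000000000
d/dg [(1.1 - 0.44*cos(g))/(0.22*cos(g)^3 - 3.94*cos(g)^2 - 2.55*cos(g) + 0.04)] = (-0.1936*cos(g)^3 + 2.4596*cos(g)^2 - 8.668*cos(g) - 2.7874)*sin(g)/(0.0484*cos(g)^6 - 1.7336*cos(g)^5 + 14.4016*cos(g)^4 + 20.1116*cos(g)^3 + 6.1873*cos(g)^2 - 0.204*cos(g) + 0.0016)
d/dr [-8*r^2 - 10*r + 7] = -16*r - 10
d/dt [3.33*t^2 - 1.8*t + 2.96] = 6.66*t - 1.8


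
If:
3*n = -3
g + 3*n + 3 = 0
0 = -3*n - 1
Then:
No Solution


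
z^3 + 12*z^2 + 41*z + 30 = (z + 1)*(z + 5)*(z + 6)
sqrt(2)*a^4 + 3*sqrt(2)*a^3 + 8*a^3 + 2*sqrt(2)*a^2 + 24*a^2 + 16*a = a*(a + 2)*(a + 4*sqrt(2))*(sqrt(2)*a + sqrt(2))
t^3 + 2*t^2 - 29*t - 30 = (t - 5)*(t + 1)*(t + 6)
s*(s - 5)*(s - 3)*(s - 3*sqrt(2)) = s^4 - 8*s^3 - 3*sqrt(2)*s^3 + 15*s^2 + 24*sqrt(2)*s^2 - 45*sqrt(2)*s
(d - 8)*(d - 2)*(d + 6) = d^3 - 4*d^2 - 44*d + 96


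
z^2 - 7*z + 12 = (z - 4)*(z - 3)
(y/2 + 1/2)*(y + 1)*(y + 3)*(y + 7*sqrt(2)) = y^4/2 + 5*y^3/2 + 7*sqrt(2)*y^3/2 + 7*y^2/2 + 35*sqrt(2)*y^2/2 + 3*y/2 + 49*sqrt(2)*y/2 + 21*sqrt(2)/2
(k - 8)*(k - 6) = k^2 - 14*k + 48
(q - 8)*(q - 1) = q^2 - 9*q + 8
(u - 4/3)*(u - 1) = u^2 - 7*u/3 + 4/3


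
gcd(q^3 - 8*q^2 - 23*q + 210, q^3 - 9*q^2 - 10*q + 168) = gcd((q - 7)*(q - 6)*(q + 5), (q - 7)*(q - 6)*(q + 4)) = q^2 - 13*q + 42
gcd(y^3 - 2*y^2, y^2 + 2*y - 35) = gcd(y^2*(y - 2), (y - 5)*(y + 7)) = 1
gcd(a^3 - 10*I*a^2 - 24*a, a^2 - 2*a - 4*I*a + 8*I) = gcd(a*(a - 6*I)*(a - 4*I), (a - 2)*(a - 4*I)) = a - 4*I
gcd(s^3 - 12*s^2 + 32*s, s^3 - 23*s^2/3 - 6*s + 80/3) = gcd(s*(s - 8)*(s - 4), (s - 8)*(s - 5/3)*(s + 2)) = s - 8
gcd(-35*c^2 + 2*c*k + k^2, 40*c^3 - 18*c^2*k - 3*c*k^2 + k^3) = 5*c - k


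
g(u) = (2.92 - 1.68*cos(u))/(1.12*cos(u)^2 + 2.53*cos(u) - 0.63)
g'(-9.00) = 0.12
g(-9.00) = -2.22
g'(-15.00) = -0.05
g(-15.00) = -2.20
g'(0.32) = 0.44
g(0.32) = 0.48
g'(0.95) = 5.19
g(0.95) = 1.59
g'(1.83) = 3.02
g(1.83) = -2.78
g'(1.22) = 56.79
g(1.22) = 6.30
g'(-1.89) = -2.25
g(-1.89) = -2.62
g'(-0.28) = -0.37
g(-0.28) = 0.46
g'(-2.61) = 0.09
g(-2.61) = -2.21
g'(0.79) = 2.44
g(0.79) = 1.02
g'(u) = (2.92 - 1.68*cos(u))*(2.24*sin(u)*cos(u) + 2.53*sin(u))/(1.12*cos(u)^2 + 2.53*cos(u) - 0.63)^2 + 1.68*sin(u)/(1.12*cos(u)^2 + 2.53*cos(u) - 0.63)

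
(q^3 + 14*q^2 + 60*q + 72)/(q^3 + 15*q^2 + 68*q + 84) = (q + 6)/(q + 7)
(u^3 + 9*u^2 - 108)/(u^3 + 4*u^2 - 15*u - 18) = (u + 6)/(u + 1)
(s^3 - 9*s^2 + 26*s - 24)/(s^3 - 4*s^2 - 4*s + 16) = (s - 3)/(s + 2)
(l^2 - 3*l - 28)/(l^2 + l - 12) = (l - 7)/(l - 3)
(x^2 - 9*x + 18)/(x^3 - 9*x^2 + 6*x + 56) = (x^2 - 9*x + 18)/(x^3 - 9*x^2 + 6*x + 56)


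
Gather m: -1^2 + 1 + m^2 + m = m^2 + m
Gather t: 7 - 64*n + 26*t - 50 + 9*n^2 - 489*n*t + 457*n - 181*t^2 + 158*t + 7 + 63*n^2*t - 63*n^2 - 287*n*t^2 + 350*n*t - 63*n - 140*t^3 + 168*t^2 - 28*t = -54*n^2 + 330*n - 140*t^3 + t^2*(-287*n - 13) + t*(63*n^2 - 139*n + 156) - 36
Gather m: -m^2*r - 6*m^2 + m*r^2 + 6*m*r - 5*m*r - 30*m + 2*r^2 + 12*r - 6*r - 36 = m^2*(-r - 6) + m*(r^2 + r - 30) + 2*r^2 + 6*r - 36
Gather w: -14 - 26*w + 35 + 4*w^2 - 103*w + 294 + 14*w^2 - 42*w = 18*w^2 - 171*w + 315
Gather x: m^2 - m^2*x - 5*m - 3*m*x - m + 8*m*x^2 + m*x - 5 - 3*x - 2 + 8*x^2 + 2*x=m^2 - 6*m + x^2*(8*m + 8) + x*(-m^2 - 2*m - 1) - 7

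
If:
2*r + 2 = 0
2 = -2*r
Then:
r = -1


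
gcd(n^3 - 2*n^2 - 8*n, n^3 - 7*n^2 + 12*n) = n^2 - 4*n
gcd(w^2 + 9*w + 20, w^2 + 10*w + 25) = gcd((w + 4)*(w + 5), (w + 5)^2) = w + 5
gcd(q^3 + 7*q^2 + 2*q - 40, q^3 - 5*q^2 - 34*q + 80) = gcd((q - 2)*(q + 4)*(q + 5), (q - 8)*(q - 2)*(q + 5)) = q^2 + 3*q - 10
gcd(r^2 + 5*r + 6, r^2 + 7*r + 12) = r + 3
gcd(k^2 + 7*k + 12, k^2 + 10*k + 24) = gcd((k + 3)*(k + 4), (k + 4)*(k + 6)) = k + 4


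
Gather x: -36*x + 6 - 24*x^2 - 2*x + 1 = -24*x^2 - 38*x + 7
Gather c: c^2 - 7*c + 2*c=c^2 - 5*c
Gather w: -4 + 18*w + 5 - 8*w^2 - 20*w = -8*w^2 - 2*w + 1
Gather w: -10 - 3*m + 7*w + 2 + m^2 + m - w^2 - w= m^2 - 2*m - w^2 + 6*w - 8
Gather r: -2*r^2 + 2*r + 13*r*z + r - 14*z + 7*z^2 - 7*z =-2*r^2 + r*(13*z + 3) + 7*z^2 - 21*z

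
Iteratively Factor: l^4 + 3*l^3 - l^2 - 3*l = (l)*(l^3 + 3*l^2 - l - 3) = l*(l + 1)*(l^2 + 2*l - 3) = l*(l + 1)*(l + 3)*(l - 1)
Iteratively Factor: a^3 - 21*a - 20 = (a + 1)*(a^2 - a - 20) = (a - 5)*(a + 1)*(a + 4)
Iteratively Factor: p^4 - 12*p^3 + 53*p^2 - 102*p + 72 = (p - 3)*(p^3 - 9*p^2 + 26*p - 24) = (p - 3)^2*(p^2 - 6*p + 8) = (p - 4)*(p - 3)^2*(p - 2)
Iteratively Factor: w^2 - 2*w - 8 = (w - 4)*(w + 2)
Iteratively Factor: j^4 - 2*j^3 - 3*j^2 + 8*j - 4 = (j - 1)*(j^3 - j^2 - 4*j + 4) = (j - 1)^2*(j^2 - 4) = (j - 1)^2*(j + 2)*(j - 2)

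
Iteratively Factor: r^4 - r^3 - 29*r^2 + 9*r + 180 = (r - 5)*(r^3 + 4*r^2 - 9*r - 36) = (r - 5)*(r + 3)*(r^2 + r - 12) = (r - 5)*(r + 3)*(r + 4)*(r - 3)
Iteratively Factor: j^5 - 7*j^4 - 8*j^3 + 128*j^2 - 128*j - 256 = (j + 4)*(j^4 - 11*j^3 + 36*j^2 - 16*j - 64) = (j - 4)*(j + 4)*(j^3 - 7*j^2 + 8*j + 16) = (j - 4)*(j + 1)*(j + 4)*(j^2 - 8*j + 16) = (j - 4)^2*(j + 1)*(j + 4)*(j - 4)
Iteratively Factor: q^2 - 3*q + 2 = (q - 2)*(q - 1)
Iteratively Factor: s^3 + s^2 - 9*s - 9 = (s + 3)*(s^2 - 2*s - 3) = (s + 1)*(s + 3)*(s - 3)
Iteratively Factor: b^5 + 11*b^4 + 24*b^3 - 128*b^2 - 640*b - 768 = (b - 4)*(b^4 + 15*b^3 + 84*b^2 + 208*b + 192) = (b - 4)*(b + 4)*(b^3 + 11*b^2 + 40*b + 48) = (b - 4)*(b + 3)*(b + 4)*(b^2 + 8*b + 16) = (b - 4)*(b + 3)*(b + 4)^2*(b + 4)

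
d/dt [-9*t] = -9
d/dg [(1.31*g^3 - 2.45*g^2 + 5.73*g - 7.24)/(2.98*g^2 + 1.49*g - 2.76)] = (3.9038*g^4 + 3.9038*g^3 - 31.5727*g^2 + 56.6744*g - 5.0272)/(8.8804*g^4 + 8.8804*g^3 - 14.2295*g^2 - 8.2248*g + 7.6176)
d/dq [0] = 0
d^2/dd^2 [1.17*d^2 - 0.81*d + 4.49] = 2.34000000000000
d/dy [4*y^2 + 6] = 8*y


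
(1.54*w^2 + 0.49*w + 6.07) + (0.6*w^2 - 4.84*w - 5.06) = 2.14*w^2 - 4.35*w + 1.01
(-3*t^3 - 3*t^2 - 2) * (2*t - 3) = -6*t^4 + 3*t^3 + 9*t^2 - 4*t + 6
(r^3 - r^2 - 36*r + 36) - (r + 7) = r^3 - r^2 - 37*r + 29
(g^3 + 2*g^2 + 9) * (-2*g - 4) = -2*g^4 - 8*g^3 - 8*g^2 - 18*g - 36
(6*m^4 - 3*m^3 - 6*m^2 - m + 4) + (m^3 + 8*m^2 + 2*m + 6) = 6*m^4 - 2*m^3 + 2*m^2 + m + 10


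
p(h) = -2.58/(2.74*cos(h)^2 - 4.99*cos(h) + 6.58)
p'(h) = -2.58*(5.48*sin(h)*cos(h) - 4.99*sin(h))/(2.74*cos(h)^2 - 4.99*cos(h) + 6.58)^2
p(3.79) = -0.21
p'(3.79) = -0.10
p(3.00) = -0.18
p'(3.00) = 0.02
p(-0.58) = -0.60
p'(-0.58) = -0.03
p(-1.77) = -0.34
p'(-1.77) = -0.26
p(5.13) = -0.52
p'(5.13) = -0.26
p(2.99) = -0.18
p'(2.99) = 0.02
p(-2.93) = -0.18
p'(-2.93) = -0.03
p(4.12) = -0.25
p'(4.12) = -0.16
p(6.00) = -0.60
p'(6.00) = 0.01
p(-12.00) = -0.60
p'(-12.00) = 0.03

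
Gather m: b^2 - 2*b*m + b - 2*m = b^2 + b + m*(-2*b - 2)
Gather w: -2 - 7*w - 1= -7*w - 3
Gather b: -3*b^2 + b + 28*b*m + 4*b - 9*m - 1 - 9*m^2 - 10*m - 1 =-3*b^2 + b*(28*m + 5) - 9*m^2 - 19*m - 2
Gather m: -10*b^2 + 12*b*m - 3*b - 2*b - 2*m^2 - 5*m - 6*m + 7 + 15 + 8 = -10*b^2 - 5*b - 2*m^2 + m*(12*b - 11) + 30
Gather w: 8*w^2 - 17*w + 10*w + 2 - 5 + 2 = 8*w^2 - 7*w - 1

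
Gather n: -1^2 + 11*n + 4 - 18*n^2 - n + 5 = -18*n^2 + 10*n + 8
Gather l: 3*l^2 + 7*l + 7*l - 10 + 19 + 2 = 3*l^2 + 14*l + 11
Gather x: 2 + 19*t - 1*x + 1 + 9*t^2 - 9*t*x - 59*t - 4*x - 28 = 9*t^2 - 40*t + x*(-9*t - 5) - 25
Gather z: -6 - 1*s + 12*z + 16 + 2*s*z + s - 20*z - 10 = z*(2*s - 8)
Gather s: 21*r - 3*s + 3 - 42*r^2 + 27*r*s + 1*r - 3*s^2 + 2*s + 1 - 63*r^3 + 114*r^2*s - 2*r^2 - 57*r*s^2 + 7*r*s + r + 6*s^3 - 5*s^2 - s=-63*r^3 - 44*r^2 + 23*r + 6*s^3 + s^2*(-57*r - 8) + s*(114*r^2 + 34*r - 2) + 4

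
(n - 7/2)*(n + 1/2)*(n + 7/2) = n^3 + n^2/2 - 49*n/4 - 49/8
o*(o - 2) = o^2 - 2*o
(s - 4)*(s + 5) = s^2 + s - 20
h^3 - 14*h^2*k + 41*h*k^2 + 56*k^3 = (h - 8*k)*(h - 7*k)*(h + k)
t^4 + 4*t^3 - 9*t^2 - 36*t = t*(t - 3)*(t + 3)*(t + 4)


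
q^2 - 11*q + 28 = (q - 7)*(q - 4)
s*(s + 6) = s^2 + 6*s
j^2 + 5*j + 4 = (j + 1)*(j + 4)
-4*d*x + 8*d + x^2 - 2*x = (-4*d + x)*(x - 2)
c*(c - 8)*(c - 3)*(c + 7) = c^4 - 4*c^3 - 53*c^2 + 168*c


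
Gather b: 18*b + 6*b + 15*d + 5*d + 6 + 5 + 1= 24*b + 20*d + 12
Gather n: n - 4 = n - 4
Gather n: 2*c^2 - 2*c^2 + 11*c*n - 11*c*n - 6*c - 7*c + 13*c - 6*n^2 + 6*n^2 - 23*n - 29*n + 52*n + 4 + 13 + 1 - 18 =0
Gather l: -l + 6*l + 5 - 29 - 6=5*l - 30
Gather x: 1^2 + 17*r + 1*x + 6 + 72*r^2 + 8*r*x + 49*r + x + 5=72*r^2 + 66*r + x*(8*r + 2) + 12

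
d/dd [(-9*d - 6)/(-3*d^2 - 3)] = (-3*d^2 - 4*d + 3)/(d^4 + 2*d^2 + 1)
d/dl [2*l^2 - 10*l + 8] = 4*l - 10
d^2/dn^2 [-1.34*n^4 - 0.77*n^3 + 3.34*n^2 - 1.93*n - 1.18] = -16.08*n^2 - 4.62*n + 6.68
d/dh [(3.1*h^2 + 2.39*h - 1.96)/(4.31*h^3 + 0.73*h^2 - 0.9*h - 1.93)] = (-13.361*h^4 - 20.6018*h^3 + 20.8081*h^2 - 9.1044*h - 6.3767)/(18.5761*h^6 + 6.2926*h^5 - 7.2251*h^4 - 17.9506*h^3 - 2.0078*h^2 + 3.474*h + 3.7249)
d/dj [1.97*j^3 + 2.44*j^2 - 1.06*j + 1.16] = 5.91*j^2 + 4.88*j - 1.06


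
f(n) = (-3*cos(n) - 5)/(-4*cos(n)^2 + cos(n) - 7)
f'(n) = (-8*sin(n)*cos(n) + sin(n))*(-3*cos(n) - 5)/(-4*cos(n)^2 + cos(n) - 7)^2 + 3*sin(n)/(-4*cos(n)^2 + cos(n) - 7)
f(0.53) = 0.83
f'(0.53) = 0.11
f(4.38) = 0.52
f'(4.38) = 0.59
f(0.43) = 0.82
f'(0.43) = 0.10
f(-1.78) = 0.59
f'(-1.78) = 0.61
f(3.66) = 0.22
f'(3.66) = 0.22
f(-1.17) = 0.85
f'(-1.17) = 0.15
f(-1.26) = 0.84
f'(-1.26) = 0.24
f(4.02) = 0.33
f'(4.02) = 0.42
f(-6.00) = 0.81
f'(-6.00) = 0.07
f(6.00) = 0.81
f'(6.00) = -0.07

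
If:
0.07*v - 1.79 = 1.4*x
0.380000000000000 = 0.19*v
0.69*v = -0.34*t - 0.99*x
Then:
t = -0.63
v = 2.00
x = -1.18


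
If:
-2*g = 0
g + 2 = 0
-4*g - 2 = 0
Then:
No Solution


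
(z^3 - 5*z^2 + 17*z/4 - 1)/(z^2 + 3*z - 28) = (z^2 - z + 1/4)/(z + 7)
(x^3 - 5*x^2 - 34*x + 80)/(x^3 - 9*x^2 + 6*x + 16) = (x + 5)/(x + 1)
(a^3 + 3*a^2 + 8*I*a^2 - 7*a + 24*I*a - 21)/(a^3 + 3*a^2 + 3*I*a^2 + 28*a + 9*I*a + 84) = (a + I)/(a - 4*I)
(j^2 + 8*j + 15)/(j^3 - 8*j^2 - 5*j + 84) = (j + 5)/(j^2 - 11*j + 28)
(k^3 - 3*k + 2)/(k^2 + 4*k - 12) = (k^3 - 3*k + 2)/(k^2 + 4*k - 12)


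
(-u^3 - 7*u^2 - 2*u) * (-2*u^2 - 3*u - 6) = 2*u^5 + 17*u^4 + 31*u^3 + 48*u^2 + 12*u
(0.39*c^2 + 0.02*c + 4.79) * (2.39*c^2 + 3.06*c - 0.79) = 0.9321*c^4 + 1.2412*c^3 + 11.2012*c^2 + 14.6416*c - 3.7841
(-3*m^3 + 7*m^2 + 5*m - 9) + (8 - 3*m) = -3*m^3 + 7*m^2 + 2*m - 1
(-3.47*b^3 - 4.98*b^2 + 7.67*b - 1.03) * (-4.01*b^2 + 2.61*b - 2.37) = 13.9147*b^5 + 10.9131*b^4 - 35.5306*b^3 + 35.9516*b^2 - 20.8662*b + 2.4411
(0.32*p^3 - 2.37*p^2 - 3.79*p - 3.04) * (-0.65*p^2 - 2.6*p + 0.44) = -0.208*p^5 + 0.7085*p^4 + 8.7663*p^3 + 10.7872*p^2 + 6.2364*p - 1.3376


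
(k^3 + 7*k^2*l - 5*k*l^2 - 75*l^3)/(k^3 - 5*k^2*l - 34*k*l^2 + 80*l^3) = (k^2 + 2*k*l - 15*l^2)/(k^2 - 10*k*l + 16*l^2)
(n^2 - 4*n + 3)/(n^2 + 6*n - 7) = (n - 3)/(n + 7)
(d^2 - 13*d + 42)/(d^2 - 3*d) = (d^2 - 13*d + 42)/(d*(d - 3))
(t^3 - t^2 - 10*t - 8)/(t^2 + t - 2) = (t^2 - 3*t - 4)/(t - 1)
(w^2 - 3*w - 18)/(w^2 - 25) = (w^2 - 3*w - 18)/(w^2 - 25)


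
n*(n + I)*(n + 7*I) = n^3 + 8*I*n^2 - 7*n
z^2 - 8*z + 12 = (z - 6)*(z - 2)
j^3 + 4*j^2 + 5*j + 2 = (j + 1)^2*(j + 2)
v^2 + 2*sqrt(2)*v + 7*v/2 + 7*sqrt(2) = (v + 7/2)*(v + 2*sqrt(2))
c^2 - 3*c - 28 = (c - 7)*(c + 4)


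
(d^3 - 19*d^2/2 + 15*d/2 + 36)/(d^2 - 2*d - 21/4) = 2*(d^2 - 11*d + 24)/(2*d - 7)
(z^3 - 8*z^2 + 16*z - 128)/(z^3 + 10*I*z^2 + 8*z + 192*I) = (z^2 + 4*z*(-2 + I) - 32*I)/(z^2 + 14*I*z - 48)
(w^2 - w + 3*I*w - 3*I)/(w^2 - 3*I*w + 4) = (w^2 - w + 3*I*w - 3*I)/(w^2 - 3*I*w + 4)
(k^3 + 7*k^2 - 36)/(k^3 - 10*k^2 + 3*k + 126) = (k^2 + 4*k - 12)/(k^2 - 13*k + 42)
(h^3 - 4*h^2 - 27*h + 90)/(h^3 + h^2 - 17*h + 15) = (h - 6)/(h - 1)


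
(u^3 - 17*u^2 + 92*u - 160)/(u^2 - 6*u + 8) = (u^2 - 13*u + 40)/(u - 2)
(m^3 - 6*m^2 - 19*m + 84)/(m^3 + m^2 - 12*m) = (m - 7)/m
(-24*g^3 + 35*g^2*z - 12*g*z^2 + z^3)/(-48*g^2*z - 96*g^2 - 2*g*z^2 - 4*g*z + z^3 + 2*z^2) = (3*g^2 - 4*g*z + z^2)/(6*g*z + 12*g + z^2 + 2*z)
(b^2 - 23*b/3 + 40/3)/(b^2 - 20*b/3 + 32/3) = (b - 5)/(b - 4)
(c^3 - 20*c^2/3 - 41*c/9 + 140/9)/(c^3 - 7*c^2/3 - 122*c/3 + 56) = (c + 5/3)/(c + 6)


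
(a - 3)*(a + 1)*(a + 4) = a^3 + 2*a^2 - 11*a - 12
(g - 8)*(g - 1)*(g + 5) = g^3 - 4*g^2 - 37*g + 40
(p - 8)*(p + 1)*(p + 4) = p^3 - 3*p^2 - 36*p - 32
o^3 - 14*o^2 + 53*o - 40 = (o - 8)*(o - 5)*(o - 1)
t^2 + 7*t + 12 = (t + 3)*(t + 4)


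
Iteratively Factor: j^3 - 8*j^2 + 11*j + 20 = (j + 1)*(j^2 - 9*j + 20) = (j - 5)*(j + 1)*(j - 4)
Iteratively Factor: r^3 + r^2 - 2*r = (r - 1)*(r^2 + 2*r) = r*(r - 1)*(r + 2)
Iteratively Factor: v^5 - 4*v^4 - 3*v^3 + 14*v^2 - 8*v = (v)*(v^4 - 4*v^3 - 3*v^2 + 14*v - 8) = v*(v - 1)*(v^3 - 3*v^2 - 6*v + 8) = v*(v - 1)^2*(v^2 - 2*v - 8) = v*(v - 4)*(v - 1)^2*(v + 2)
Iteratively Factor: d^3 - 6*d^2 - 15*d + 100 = (d - 5)*(d^2 - d - 20) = (d - 5)^2*(d + 4)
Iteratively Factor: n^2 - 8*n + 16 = (n - 4)*(n - 4)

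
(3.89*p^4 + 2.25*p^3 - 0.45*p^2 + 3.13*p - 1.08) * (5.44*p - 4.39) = 21.1616*p^5 - 4.8371*p^4 - 12.3255*p^3 + 19.0027*p^2 - 19.6159*p + 4.7412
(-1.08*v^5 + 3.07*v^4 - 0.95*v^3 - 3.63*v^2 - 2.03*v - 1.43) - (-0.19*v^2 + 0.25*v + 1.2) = -1.08*v^5 + 3.07*v^4 - 0.95*v^3 - 3.44*v^2 - 2.28*v - 2.63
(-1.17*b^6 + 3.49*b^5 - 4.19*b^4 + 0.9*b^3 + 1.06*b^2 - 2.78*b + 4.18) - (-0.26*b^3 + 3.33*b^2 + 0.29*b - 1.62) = -1.17*b^6 + 3.49*b^5 - 4.19*b^4 + 1.16*b^3 - 2.27*b^2 - 3.07*b + 5.8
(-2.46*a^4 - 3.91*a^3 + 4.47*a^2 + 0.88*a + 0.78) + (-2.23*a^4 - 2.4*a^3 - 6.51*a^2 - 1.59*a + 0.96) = -4.69*a^4 - 6.31*a^3 - 2.04*a^2 - 0.71*a + 1.74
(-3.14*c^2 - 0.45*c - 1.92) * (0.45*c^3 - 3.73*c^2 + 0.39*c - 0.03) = -1.413*c^5 + 11.5097*c^4 - 0.4101*c^3 + 7.0803*c^2 - 0.7353*c + 0.0576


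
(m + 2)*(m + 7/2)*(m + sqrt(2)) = m^3 + sqrt(2)*m^2 + 11*m^2/2 + 7*m + 11*sqrt(2)*m/2 + 7*sqrt(2)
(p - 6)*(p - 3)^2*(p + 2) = p^4 - 10*p^3 + 21*p^2 + 36*p - 108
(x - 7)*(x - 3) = x^2 - 10*x + 21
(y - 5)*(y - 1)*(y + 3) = y^3 - 3*y^2 - 13*y + 15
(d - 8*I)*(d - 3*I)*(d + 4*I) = d^3 - 7*I*d^2 + 20*d - 96*I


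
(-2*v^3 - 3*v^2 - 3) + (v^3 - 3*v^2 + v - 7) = -v^3 - 6*v^2 + v - 10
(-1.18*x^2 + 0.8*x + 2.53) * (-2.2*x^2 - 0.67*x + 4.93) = 2.596*x^4 - 0.9694*x^3 - 11.9194*x^2 + 2.2489*x + 12.4729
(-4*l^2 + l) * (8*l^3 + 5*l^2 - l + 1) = -32*l^5 - 12*l^4 + 9*l^3 - 5*l^2 + l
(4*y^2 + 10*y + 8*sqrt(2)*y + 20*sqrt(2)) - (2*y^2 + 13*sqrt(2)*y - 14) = 2*y^2 - 5*sqrt(2)*y + 10*y + 14 + 20*sqrt(2)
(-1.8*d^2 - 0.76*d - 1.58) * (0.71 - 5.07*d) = 9.126*d^3 + 2.5752*d^2 + 7.471*d - 1.1218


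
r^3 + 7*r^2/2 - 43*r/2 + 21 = (r - 2)*(r - 3/2)*(r + 7)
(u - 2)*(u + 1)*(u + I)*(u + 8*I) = u^4 - u^3 + 9*I*u^3 - 10*u^2 - 9*I*u^2 + 8*u - 18*I*u + 16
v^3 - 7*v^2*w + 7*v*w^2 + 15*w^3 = (v - 5*w)*(v - 3*w)*(v + w)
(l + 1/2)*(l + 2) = l^2 + 5*l/2 + 1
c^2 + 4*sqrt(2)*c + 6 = (c + sqrt(2))*(c + 3*sqrt(2))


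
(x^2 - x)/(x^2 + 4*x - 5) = x/(x + 5)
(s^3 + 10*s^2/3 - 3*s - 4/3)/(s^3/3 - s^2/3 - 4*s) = (-3*s^3 - 10*s^2 + 9*s + 4)/(s*(-s^2 + s + 12))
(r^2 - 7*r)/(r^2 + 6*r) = (r - 7)/(r + 6)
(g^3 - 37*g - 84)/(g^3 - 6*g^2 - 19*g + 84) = (g + 3)/(g - 3)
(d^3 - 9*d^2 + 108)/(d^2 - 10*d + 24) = (d^2 - 3*d - 18)/(d - 4)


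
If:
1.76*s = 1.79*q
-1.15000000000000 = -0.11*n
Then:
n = 10.45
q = 0.983240223463687*s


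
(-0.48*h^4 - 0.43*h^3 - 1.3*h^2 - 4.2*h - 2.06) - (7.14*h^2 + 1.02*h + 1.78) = -0.48*h^4 - 0.43*h^3 - 8.44*h^2 - 5.22*h - 3.84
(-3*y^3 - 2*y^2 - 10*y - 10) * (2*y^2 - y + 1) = -6*y^5 - y^4 - 21*y^3 - 12*y^2 - 10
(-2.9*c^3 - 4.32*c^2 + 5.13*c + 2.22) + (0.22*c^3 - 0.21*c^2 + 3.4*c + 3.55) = -2.68*c^3 - 4.53*c^2 + 8.53*c + 5.77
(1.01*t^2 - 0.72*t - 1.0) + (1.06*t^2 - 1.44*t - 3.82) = 2.07*t^2 - 2.16*t - 4.82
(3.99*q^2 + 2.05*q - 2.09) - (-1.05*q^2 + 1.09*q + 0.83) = 5.04*q^2 + 0.96*q - 2.92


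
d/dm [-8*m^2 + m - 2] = 1 - 16*m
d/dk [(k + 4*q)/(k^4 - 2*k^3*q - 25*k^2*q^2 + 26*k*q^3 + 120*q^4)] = (-3*k^2 + 12*k*q + q^2)/(k^6 - 12*k^5*q + 34*k^4*q^2 + 72*k^3*q^3 - 359*k^2*q^4 - 60*k*q^5 + 900*q^6)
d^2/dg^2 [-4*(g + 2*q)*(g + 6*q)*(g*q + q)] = 8*q*(-3*g - 8*q - 1)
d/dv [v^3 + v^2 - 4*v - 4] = 3*v^2 + 2*v - 4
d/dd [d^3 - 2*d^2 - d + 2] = 3*d^2 - 4*d - 1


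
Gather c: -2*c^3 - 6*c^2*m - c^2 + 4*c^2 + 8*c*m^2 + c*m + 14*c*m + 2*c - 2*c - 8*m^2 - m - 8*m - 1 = -2*c^3 + c^2*(3 - 6*m) + c*(8*m^2 + 15*m) - 8*m^2 - 9*m - 1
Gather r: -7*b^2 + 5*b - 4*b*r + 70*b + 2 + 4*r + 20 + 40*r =-7*b^2 + 75*b + r*(44 - 4*b) + 22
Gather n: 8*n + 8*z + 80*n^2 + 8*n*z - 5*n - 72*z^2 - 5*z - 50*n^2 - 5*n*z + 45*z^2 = 30*n^2 + n*(3*z + 3) - 27*z^2 + 3*z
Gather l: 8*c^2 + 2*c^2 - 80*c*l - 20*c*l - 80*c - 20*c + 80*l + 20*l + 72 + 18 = 10*c^2 - 100*c + l*(100 - 100*c) + 90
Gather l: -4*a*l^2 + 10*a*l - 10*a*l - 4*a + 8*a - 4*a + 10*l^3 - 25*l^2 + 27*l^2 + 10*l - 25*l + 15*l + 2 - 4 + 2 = 10*l^3 + l^2*(2 - 4*a)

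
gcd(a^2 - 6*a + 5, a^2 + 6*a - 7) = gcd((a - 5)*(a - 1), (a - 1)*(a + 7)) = a - 1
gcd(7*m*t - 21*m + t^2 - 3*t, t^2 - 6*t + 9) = t - 3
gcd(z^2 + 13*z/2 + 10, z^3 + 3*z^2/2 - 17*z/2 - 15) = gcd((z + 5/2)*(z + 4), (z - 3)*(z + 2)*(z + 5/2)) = z + 5/2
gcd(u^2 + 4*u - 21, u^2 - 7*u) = 1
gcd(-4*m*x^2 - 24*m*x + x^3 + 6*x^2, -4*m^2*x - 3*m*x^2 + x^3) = -4*m*x + x^2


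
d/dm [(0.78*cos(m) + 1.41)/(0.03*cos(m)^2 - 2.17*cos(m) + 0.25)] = (0.0234*cos(m)^2 + 0.0846*cos(m) - 3.2547)*sin(m)/(0.0009*cos(m)^4 - 0.1302*cos(m)^3 + 4.7239*cos(m)^2 - 1.085*cos(m) + 0.0625)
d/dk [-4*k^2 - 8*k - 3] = -8*k - 8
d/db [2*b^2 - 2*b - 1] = 4*b - 2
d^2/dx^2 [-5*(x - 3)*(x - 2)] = -10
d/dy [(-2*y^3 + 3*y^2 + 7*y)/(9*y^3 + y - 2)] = (-27*y^4 - 130*y^3 + 15*y^2 - 12*y - 14)/(81*y^6 + 18*y^4 - 36*y^3 + y^2 - 4*y + 4)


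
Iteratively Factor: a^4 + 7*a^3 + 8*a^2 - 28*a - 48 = (a + 2)*(a^3 + 5*a^2 - 2*a - 24) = (a + 2)*(a + 3)*(a^2 + 2*a - 8) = (a + 2)*(a + 3)*(a + 4)*(a - 2)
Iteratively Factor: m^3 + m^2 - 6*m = (m - 2)*(m^2 + 3*m) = m*(m - 2)*(m + 3)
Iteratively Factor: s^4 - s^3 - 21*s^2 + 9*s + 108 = (s - 3)*(s^3 + 2*s^2 - 15*s - 36) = (s - 3)*(s + 3)*(s^2 - s - 12) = (s - 3)*(s + 3)^2*(s - 4)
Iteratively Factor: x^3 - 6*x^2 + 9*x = (x - 3)*(x^2 - 3*x) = (x - 3)^2*(x)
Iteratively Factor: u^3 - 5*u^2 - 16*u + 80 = (u - 4)*(u^2 - u - 20) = (u - 5)*(u - 4)*(u + 4)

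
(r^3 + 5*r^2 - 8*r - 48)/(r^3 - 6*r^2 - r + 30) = (r^2 + 8*r + 16)/(r^2 - 3*r - 10)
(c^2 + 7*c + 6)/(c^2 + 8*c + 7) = (c + 6)/(c + 7)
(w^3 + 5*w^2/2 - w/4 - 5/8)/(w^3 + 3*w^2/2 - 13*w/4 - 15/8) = (2*w - 1)/(2*w - 3)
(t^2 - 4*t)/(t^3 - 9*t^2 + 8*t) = (t - 4)/(t^2 - 9*t + 8)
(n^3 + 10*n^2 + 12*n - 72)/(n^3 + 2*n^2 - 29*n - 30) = (n^2 + 4*n - 12)/(n^2 - 4*n - 5)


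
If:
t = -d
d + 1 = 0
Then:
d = -1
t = 1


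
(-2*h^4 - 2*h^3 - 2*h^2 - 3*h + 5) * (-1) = 2*h^4 + 2*h^3 + 2*h^2 + 3*h - 5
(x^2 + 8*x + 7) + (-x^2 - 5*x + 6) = 3*x + 13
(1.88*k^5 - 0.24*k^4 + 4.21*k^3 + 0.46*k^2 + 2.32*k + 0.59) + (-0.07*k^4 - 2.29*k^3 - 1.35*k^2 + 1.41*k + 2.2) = 1.88*k^5 - 0.31*k^4 + 1.92*k^3 - 0.89*k^2 + 3.73*k + 2.79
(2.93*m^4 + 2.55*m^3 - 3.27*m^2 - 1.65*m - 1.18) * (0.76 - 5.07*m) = -14.8551*m^5 - 10.7017*m^4 + 18.5169*m^3 + 5.8803*m^2 + 4.7286*m - 0.8968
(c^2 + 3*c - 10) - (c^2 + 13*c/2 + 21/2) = -7*c/2 - 41/2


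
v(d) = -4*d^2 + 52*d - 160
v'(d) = 52 - 8*d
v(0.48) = -135.96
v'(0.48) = 48.16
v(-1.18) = -226.93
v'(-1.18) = 61.44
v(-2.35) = -304.29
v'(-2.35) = 70.80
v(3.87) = -18.67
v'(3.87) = 21.04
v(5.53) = 5.24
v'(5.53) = 7.76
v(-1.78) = -265.23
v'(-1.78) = 66.24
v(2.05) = -70.21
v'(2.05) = 35.60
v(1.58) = -87.83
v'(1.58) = 39.36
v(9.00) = -16.00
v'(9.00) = -20.00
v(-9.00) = -952.00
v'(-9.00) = 124.00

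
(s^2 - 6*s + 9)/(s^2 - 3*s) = (s - 3)/s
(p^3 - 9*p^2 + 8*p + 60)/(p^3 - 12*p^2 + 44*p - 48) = (p^2 - 3*p - 10)/(p^2 - 6*p + 8)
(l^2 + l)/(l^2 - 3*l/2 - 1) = 2*l*(l + 1)/(2*l^2 - 3*l - 2)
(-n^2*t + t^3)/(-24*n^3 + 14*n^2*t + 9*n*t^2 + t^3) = t*(n + t)/(24*n^2 + 10*n*t + t^2)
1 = 1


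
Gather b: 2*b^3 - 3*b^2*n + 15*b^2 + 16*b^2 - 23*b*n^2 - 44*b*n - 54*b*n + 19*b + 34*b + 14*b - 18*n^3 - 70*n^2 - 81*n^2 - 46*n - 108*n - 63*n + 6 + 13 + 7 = 2*b^3 + b^2*(31 - 3*n) + b*(-23*n^2 - 98*n + 67) - 18*n^3 - 151*n^2 - 217*n + 26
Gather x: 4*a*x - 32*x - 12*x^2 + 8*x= -12*x^2 + x*(4*a - 24)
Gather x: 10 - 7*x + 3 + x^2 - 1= x^2 - 7*x + 12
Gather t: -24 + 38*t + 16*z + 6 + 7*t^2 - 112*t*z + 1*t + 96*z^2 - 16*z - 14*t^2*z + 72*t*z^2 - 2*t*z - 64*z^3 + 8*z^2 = t^2*(7 - 14*z) + t*(72*z^2 - 114*z + 39) - 64*z^3 + 104*z^2 - 18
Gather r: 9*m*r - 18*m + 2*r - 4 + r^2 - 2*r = 9*m*r - 18*m + r^2 - 4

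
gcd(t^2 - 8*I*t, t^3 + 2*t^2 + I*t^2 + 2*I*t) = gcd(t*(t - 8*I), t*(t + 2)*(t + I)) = t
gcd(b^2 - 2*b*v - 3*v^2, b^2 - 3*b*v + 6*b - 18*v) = -b + 3*v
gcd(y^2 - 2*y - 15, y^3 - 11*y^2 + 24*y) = 1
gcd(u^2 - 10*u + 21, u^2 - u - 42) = u - 7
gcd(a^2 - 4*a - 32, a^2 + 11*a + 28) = a + 4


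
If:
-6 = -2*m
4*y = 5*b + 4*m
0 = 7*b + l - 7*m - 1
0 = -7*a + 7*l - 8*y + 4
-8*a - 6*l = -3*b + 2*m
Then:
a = -2112/787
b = 2038/787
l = 3048/787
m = 3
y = 9817/1574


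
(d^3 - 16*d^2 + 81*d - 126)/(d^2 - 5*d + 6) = (d^2 - 13*d + 42)/(d - 2)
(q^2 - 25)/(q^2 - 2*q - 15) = (q + 5)/(q + 3)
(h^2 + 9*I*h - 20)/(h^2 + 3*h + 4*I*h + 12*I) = (h + 5*I)/(h + 3)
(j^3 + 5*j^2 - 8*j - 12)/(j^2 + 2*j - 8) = (j^2 + 7*j + 6)/(j + 4)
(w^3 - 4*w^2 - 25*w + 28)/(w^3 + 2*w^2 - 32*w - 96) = (w^2 - 8*w + 7)/(w^2 - 2*w - 24)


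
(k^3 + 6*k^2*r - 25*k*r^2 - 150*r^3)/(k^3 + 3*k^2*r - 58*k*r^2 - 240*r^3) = (-k + 5*r)/(-k + 8*r)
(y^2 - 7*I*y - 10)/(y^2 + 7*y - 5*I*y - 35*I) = (y - 2*I)/(y + 7)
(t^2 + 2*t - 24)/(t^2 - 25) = (t^2 + 2*t - 24)/(t^2 - 25)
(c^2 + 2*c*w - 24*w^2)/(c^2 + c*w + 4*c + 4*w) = (c^2 + 2*c*w - 24*w^2)/(c^2 + c*w + 4*c + 4*w)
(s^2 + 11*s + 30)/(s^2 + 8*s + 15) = (s + 6)/(s + 3)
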